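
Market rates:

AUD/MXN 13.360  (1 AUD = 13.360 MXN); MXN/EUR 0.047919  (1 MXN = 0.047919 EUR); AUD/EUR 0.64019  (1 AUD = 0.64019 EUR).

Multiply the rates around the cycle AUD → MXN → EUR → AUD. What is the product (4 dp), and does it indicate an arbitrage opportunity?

1.0000 (no arbitrage)

Around AUD → MXN → EUR → AUD: 1 × 13.360 × 0.047919 ÷ 0.64019 = 1.000012
Product ≈ 1 (deviation 0.001%, within rounding noise).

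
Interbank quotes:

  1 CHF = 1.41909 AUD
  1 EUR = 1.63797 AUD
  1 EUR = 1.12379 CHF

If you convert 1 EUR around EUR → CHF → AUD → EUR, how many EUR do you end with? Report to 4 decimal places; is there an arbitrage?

Around EUR → CHF → AUD → EUR: 1 × 1.12379 × 1.41909 ÷ 1.63797 = 0.973619
Product < 1; profitable direction is EUR → AUD → CHF → EUR.

0.9736 (arbitrage exists)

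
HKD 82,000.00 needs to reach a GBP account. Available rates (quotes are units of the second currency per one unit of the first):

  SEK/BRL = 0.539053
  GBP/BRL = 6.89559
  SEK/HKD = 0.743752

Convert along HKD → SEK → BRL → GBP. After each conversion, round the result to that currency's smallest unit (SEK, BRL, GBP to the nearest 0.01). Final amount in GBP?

HKD 82,000.00 ÷ 0.743752 = SEK 110,251.80
SEK 110,251.80 × 0.539053 = BRL 59,431.56
BRL 59,431.56 ÷ 6.89559 = GBP 8,618.78

GBP 8,618.78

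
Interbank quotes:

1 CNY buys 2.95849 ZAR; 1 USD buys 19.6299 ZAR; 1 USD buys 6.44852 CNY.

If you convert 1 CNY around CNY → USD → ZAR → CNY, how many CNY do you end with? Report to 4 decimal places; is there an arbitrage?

Around CNY → USD → ZAR → CNY: 1 ÷ 6.44852 × 19.6299 ÷ 2.95849 = 1.028935
Product > 1; profitable direction is CNY → USD → ZAR → CNY.

1.0289 (arbitrage exists)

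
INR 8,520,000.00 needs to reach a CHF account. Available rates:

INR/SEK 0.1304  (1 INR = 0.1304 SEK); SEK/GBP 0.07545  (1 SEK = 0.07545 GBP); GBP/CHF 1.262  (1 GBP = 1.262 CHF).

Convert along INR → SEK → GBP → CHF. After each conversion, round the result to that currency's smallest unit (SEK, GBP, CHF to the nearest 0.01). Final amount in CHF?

INR 8,520,000.00 × 0.1304 = SEK 1,111,008.00
SEK 1,111,008.00 × 0.07545 = GBP 83,825.55
GBP 83,825.55 × 1.262 = CHF 105,787.84

CHF 105,787.84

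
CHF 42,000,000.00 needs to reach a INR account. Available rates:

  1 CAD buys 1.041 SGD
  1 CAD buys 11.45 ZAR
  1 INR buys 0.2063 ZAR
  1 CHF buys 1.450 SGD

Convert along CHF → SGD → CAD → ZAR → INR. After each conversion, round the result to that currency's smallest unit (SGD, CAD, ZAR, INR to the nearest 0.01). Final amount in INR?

CHF 42,000,000.00 × 1.450 = SGD 60,900,000.00
SGD 60,900,000.00 ÷ 1.041 = CAD 58,501,440.92
CAD 58,501,440.92 × 11.45 = ZAR 669,841,498.53
ZAR 669,841,498.53 ÷ 0.2063 = INR 3,246,929,222.15

INR 3,246,929,222.15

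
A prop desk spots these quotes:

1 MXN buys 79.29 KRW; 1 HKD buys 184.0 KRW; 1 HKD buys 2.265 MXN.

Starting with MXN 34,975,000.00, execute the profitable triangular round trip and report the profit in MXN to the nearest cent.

Profit: MXN 858,474.63

Profitable loop is MXN → HKD → KRW → MXN:
MXN 34,975,000.00 ÷ 2.265 = HKD 15,441,501.10
HKD 15,441,501.10 × 184.0 = KRW 2,841,236,203
KRW 2,841,236,203 ÷ 79.29 = MXN 35,833,474.63
Profit = MXN 35,833,474.63 − MXN 34,975,000.00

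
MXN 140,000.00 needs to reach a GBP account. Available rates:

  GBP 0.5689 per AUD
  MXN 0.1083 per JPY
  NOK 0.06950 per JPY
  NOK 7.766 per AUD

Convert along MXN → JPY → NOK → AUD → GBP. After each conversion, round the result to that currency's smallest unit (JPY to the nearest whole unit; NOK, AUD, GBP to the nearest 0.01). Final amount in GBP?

GBP 6,581.47

MXN 140,000.00 ÷ 0.1083 = JPY 1,292,705
JPY 1,292,705 × 0.06950 = NOK 89,843.00
NOK 89,843.00 ÷ 7.766 = AUD 11,568.76
AUD 11,568.76 × 0.5689 = GBP 6,581.47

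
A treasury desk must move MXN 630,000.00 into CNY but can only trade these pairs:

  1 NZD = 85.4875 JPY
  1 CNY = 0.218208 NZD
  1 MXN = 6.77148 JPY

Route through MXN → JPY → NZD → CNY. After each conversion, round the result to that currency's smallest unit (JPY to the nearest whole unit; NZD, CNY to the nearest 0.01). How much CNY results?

MXN 630,000.00 × 6.77148 = JPY 4,266,032
JPY 4,266,032 ÷ 85.4875 = NZD 49,902.41
NZD 49,902.41 ÷ 0.218208 = CNY 228,691.94

CNY 228,691.94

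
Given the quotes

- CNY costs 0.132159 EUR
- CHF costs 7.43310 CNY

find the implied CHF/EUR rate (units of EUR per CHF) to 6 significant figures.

CHF/EUR = 0.982351

1 CHF × 7.43310 = 7.4331 CNY
7.4331 CNY × 0.132159 = 0.982351 EUR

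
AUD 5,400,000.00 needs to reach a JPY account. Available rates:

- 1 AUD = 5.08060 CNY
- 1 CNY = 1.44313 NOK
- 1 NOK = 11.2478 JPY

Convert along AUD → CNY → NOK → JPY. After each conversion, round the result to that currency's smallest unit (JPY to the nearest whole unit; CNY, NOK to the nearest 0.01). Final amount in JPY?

AUD 5,400,000.00 × 5.08060 = CNY 27,435,240.00
CNY 27,435,240.00 × 1.44313 = NOK 39,592,617.90
NOK 39,592,617.90 × 11.2478 = JPY 445,329,848

JPY 445,329,848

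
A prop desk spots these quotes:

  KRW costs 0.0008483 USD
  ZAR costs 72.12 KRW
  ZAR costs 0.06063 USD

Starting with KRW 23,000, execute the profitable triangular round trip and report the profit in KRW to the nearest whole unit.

Profitable loop is KRW → USD → ZAR → KRW:
KRW 23,000 × 0.0008483 = USD 19.51
USD 19.51 ÷ 0.06063 = ZAR 321.80
ZAR 321.80 × 72.12 = KRW 23,208
Profit = KRW 23,208 − KRW 23,000

Profit: KRW 208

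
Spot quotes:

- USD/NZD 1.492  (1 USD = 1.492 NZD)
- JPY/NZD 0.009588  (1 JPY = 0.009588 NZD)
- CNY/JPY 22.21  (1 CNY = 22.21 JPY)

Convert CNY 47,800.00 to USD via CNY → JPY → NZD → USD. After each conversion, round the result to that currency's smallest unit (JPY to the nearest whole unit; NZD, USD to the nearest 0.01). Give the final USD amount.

CNY 47,800.00 × 22.21 = JPY 1,061,638
JPY 1,061,638 × 0.009588 = NZD 10,178.99
NZD 10,178.99 ÷ 1.492 = USD 6,822.38

USD 6,822.38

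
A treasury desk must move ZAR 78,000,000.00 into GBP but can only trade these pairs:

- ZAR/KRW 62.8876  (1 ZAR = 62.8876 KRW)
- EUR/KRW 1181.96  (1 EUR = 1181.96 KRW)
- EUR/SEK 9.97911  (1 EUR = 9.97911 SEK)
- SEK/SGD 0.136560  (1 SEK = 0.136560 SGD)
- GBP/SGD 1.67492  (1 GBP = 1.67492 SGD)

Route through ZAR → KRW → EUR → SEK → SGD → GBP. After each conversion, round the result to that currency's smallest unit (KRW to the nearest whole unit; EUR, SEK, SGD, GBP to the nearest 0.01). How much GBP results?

GBP 3,376,588.17

ZAR 78,000,000.00 × 62.8876 = KRW 4,905,232,800
KRW 4,905,232,800 ÷ 1181.96 = EUR 4,150,083.59
EUR 4,150,083.59 × 9.97911 = SEK 41,414,140.65
SEK 41,414,140.65 × 0.136560 = SGD 5,655,515.05
SGD 5,655,515.05 ÷ 1.67492 = GBP 3,376,588.17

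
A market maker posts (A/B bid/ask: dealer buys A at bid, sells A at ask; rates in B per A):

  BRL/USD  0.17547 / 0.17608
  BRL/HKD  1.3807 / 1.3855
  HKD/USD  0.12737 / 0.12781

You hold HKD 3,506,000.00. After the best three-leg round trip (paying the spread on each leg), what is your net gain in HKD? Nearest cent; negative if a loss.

Net result: HKD -4,385.31 (no profitable arbitrage after spreads)

Best loop HKD → USD → BRL → HKD:
HKD 3,506,000.00 × 0.12737 (sell HKD at bid) = USD 446,559.22
USD 446,559.22 ÷ 0.17608 (buy BRL at ask) = BRL 2,536,115.52
BRL 2,536,115.52 × 1.3807 (sell BRL at bid) = HKD 3,501,614.69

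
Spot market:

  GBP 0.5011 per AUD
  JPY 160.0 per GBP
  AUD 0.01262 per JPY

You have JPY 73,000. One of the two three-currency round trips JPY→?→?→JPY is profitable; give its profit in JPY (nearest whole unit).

Profitable loop is JPY → AUD → GBP → JPY:
JPY 73,000 × 0.01262 = AUD 921.26
AUD 921.26 × 0.5011 = GBP 461.64
GBP 461.64 × 160.0 = JPY 73,863
Profit = JPY 73,863 − JPY 73,000

Profit: JPY 863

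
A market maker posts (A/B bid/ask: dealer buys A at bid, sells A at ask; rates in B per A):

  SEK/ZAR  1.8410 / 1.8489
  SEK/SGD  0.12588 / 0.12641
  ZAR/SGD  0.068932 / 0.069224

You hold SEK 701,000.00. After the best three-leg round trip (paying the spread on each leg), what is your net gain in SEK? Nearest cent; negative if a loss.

Net profit: SEK 2,738.41

Best loop SEK → ZAR → SGD → SEK:
SEK 701,000.00 × 1.8410 (sell SEK at bid) = ZAR 1,290,541.00
ZAR 1,290,541.00 × 0.068932 (sell ZAR at bid) = SGD 88,959.57
SGD 88,959.57 ÷ 0.12641 (buy SEK at ask) = SEK 703,738.41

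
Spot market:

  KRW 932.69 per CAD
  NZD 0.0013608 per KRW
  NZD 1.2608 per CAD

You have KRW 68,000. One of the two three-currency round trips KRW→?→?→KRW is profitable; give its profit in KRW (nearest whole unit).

Profit: KRW 453

Profitable loop is KRW → NZD → CAD → KRW:
KRW 68,000 × 0.0013608 = NZD 92.53
NZD 92.53 ÷ 1.2608 = CAD 73.39
CAD 73.39 × 932.69 = KRW 68,453
Profit = KRW 68,453 − KRW 68,000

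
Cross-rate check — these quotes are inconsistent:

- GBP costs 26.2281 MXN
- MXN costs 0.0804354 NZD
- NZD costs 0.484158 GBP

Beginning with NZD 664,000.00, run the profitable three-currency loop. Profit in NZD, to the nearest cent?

Profit: NZD 14,217.90

Profitable loop is NZD → GBP → MXN → NZD:
NZD 664,000.00 × 0.484158 = GBP 321,480.91
GBP 321,480.91 × 26.2281 = MXN 8,431,833.51
MXN 8,431,833.51 × 0.0804354 = NZD 678,217.90
Profit = NZD 678,217.90 − NZD 664,000.00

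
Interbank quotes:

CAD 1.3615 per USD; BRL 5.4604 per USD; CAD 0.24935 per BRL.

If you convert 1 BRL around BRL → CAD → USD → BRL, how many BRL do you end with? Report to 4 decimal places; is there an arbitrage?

1.0000 (no arbitrage)

Around BRL → CAD → USD → BRL: 1 × 0.24935 ÷ 1.3615 × 5.4604 = 1.000037
Product ≈ 1 (deviation 0.004%, within rounding noise).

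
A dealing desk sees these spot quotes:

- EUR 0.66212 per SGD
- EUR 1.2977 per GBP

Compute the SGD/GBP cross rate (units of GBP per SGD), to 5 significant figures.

1 SGD × 0.66212 = 0.66212 EUR
0.66212 EUR ÷ 1.2977 = 0.510226 GBP

SGD/GBP = 0.51023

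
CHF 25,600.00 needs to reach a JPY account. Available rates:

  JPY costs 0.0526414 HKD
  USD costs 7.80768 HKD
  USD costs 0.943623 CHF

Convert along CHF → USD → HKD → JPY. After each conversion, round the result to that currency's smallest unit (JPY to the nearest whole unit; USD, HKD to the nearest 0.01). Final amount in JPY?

CHF 25,600.00 ÷ 0.943623 = USD 27,129.48
USD 27,129.48 × 7.80768 = HKD 211,818.30
HKD 211,818.30 ÷ 0.0526414 = JPY 4,023,797

JPY 4,023,797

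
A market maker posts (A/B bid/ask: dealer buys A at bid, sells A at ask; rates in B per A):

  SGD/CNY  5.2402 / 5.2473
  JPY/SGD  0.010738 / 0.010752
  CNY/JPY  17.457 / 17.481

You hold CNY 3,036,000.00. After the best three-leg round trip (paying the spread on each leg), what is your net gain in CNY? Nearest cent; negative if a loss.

Best loop CNY → SGD → JPY → CNY:
CNY 3,036,000.00 ÷ 5.2473 (buy SGD at ask) = SGD 578,583.27
SGD 578,583.27 ÷ 0.010752 (buy JPY at ask) = JPY 53,811,688
JPY 53,811,688 ÷ 17.481 (buy CNY at ask) = CNY 3,078,295.76

Net profit: CNY 42,295.76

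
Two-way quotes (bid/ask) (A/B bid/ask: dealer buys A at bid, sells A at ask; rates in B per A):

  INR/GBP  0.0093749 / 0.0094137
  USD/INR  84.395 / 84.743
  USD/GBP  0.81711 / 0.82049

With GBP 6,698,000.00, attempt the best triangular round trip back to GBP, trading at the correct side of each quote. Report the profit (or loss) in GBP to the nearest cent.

Net profit: GBP 162,590.23

Best loop GBP → INR → USD → GBP:
GBP 6,698,000.00 ÷ 0.0094137 (buy INR at ask) = INR 711,516,194.48
INR 711,516,194.48 ÷ 84.743 (buy USD at ask) = USD 8,396,164.81
USD 8,396,164.81 × 0.81711 (sell USD at bid) = GBP 6,860,590.23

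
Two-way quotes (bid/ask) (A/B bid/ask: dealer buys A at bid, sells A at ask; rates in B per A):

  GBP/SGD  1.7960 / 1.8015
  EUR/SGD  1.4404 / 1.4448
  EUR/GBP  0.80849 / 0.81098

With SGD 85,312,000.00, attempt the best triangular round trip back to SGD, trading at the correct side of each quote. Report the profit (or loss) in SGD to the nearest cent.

Net profit: SGD 427,979.50

Best loop SGD → EUR → GBP → SGD:
SGD 85,312,000.00 ÷ 1.4448 (buy EUR at ask) = EUR 59,047,619.05
EUR 59,047,619.05 × 0.80849 (sell EUR at bid) = GBP 47,739,409.52
GBP 47,739,409.52 × 1.7960 (sell GBP at bid) = SGD 85,739,979.50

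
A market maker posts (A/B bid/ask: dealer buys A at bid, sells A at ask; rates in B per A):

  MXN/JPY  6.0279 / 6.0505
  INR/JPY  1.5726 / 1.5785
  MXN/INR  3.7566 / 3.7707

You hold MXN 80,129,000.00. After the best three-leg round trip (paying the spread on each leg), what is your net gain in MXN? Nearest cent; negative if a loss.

Net profit: MXN 1,021,125.28

Best loop MXN → JPY → INR → MXN:
MXN 80,129,000.00 × 6.0279 (sell MXN at bid) = JPY 483,009,599
JPY 483,009,599 ÷ 1.5785 (buy INR at ask) = INR 305,992,777.38
INR 305,992,777.38 ÷ 3.7707 (buy MXN at ask) = MXN 81,150,125.28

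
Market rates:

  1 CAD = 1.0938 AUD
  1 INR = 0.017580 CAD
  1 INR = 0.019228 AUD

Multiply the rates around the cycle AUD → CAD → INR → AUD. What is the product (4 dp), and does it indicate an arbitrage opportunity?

Around AUD → CAD → INR → AUD: 1 ÷ 1.0938 ÷ 0.017580 × 0.019228 = 0.999948
Product ≈ 1 (deviation 0.005%, within rounding noise).

0.9999 (no arbitrage)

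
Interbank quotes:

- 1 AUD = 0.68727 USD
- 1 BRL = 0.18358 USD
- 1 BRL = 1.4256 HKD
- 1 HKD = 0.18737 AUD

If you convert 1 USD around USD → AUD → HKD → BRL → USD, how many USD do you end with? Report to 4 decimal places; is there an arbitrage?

Around USD → AUD → HKD → BRL → USD: 1 ÷ 0.68727 ÷ 0.18737 ÷ 1.4256 × 0.18358 = 1.000001
Product ≈ 1 (deviation 0.000%, within rounding noise).

1.0000 (no arbitrage)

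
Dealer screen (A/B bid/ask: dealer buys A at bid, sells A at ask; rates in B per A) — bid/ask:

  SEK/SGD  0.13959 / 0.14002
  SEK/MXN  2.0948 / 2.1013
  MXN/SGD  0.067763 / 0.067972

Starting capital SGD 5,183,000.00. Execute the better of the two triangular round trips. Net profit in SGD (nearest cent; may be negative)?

Best loop SGD → SEK → MXN → SGD:
SGD 5,183,000.00 ÷ 0.14002 (buy SEK at ask) = SEK 37,016,140.55
SEK 37,016,140.55 × 2.0948 (sell SEK at bid) = MXN 77,541,411.23
MXN 77,541,411.23 × 0.067763 (sell MXN at bid) = SGD 5,254,438.65

Net profit: SGD 71,438.65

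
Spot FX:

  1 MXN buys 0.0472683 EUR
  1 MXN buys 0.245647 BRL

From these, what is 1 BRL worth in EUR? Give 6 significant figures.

1 BRL ÷ 0.245647 = 4.07088 MXN
4.07088 MXN × 0.0472683 = 0.192424 EUR

BRL/EUR = 0.192424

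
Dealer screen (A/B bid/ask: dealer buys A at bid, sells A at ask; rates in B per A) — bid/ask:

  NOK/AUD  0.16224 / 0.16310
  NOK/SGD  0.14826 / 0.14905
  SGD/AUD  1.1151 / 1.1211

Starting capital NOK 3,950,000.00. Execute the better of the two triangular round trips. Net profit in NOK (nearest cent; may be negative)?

Best loop NOK → SGD → AUD → NOK:
NOK 3,950,000.00 × 0.14826 (sell NOK at bid) = SGD 585,627.00
SGD 585,627.00 × 1.1151 (sell SGD at bid) = AUD 653,032.67
AUD 653,032.67 ÷ 0.16310 (buy NOK at ask) = NOK 4,003,879.02

Net profit: NOK 53,879.02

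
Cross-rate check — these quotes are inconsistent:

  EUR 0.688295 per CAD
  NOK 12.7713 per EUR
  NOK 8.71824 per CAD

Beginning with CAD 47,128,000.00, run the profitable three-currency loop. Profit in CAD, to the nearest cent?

Profitable loop is CAD → EUR → NOK → CAD:
CAD 47,128,000.00 × 0.688295 = EUR 32,437,966.76
EUR 32,437,966.76 × 12.7713 = NOK 414,275,004.88
NOK 414,275,004.88 ÷ 8.71824 = CAD 47,518,192.31
Profit = CAD 47,518,192.31 − CAD 47,128,000.00

Profit: CAD 390,192.31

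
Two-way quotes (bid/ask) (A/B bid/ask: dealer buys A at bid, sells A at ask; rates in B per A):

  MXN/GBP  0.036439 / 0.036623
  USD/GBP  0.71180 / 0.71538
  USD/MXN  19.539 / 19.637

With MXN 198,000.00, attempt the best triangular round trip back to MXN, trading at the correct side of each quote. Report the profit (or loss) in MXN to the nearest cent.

Net result: MXN -940.59 (no profitable arbitrage after spreads)

Best loop MXN → GBP → USD → MXN:
MXN 198,000.00 × 0.036439 (sell MXN at bid) = GBP 7,214.92
GBP 7,214.92 ÷ 0.71538 (buy USD at ask) = USD 10,085.44
USD 10,085.44 × 19.539 (sell USD at bid) = MXN 197,059.41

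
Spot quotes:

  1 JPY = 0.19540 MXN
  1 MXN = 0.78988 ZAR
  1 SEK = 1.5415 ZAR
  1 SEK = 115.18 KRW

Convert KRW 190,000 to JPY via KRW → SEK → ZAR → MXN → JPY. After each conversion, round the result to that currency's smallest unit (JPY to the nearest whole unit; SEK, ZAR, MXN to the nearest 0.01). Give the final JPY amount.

JPY 16,475

KRW 190,000 ÷ 115.18 = SEK 1,649.59
SEK 1,649.59 × 1.5415 = ZAR 2,542.84
ZAR 2,542.84 ÷ 0.78988 = MXN 3,219.27
MXN 3,219.27 ÷ 0.19540 = JPY 16,475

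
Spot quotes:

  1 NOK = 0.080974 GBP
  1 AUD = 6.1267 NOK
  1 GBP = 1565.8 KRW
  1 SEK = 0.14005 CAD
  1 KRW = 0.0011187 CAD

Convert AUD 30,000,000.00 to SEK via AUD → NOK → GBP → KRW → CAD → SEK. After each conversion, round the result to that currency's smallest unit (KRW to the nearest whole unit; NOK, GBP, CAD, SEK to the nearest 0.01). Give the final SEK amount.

AUD 30,000,000.00 × 6.1267 = NOK 183,801,000.00
NOK 183,801,000.00 × 0.080974 = GBP 14,883,102.17
GBP 14,883,102.17 × 1565.8 = KRW 23,303,961,378
KRW 23,303,961,378 × 0.0011187 = CAD 26,070,141.59
CAD 26,070,141.59 ÷ 0.14005 = SEK 186,148,815.35

SEK 186,148,815.35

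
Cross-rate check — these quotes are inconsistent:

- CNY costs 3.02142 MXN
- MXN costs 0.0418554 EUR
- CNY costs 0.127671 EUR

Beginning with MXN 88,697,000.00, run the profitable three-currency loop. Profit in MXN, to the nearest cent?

Profit: MXN 847,433.78

Profitable loop is MXN → CNY → EUR → MXN:
MXN 88,697,000.00 ÷ 3.02142 = CNY 29,356,064.37
CNY 29,356,064.37 × 0.127671 = EUR 3,747,918.09
EUR 3,747,918.09 ÷ 0.0418554 = MXN 89,544,433.78
Profit = MXN 89,544,433.78 − MXN 88,697,000.00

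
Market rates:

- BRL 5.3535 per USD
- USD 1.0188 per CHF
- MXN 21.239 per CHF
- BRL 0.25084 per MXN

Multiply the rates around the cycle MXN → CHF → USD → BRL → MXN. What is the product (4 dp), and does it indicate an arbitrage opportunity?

1.0238 (arbitrage exists)

Around MXN → CHF → USD → BRL → MXN: 1 ÷ 21.239 × 1.0188 × 5.3535 ÷ 0.25084 = 1.023755
Product > 1; profitable direction is MXN → CHF → USD → BRL → MXN.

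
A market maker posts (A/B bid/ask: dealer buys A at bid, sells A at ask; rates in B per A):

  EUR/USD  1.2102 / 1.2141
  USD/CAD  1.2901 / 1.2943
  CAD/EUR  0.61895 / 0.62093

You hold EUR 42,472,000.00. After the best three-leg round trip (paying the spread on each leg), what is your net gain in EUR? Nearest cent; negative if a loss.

Net profit: EUR 1,056,195.04

Best loop EUR → CAD → USD → EUR:
EUR 42,472,000.00 ÷ 0.62093 (buy CAD at ask) = CAD 68,400,624.87
CAD 68,400,624.87 ÷ 1.2943 (buy USD at ask) = USD 52,847,581.60
USD 52,847,581.60 ÷ 1.2141 (buy EUR at ask) = EUR 43,528,195.04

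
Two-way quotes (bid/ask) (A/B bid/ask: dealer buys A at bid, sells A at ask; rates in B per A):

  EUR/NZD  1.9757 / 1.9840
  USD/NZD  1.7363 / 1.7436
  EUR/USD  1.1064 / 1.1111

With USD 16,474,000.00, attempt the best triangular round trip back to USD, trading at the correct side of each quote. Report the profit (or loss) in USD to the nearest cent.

Best loop USD → EUR → NZD → USD:
USD 16,474,000.00 ÷ 1.1111 (buy EUR at ask) = EUR 14,826,748.27
EUR 14,826,748.27 × 1.9757 (sell EUR at bid) = NZD 29,293,206.55
NZD 29,293,206.55 ÷ 1.7436 (buy USD at ask) = USD 16,800,416.70

Net profit: USD 326,416.70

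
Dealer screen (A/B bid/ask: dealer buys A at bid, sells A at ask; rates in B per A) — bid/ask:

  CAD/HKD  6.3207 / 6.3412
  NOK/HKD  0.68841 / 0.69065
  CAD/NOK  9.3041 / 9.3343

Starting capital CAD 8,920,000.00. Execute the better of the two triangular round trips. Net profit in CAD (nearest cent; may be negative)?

Best loop CAD → NOK → HKD → CAD:
CAD 8,920,000.00 × 9.3041 (sell CAD at bid) = NOK 82,992,572.00
NOK 82,992,572.00 × 0.68841 (sell NOK at bid) = HKD 57,132,916.49
HKD 57,132,916.49 ÷ 6.3412 (buy CAD at ask) = CAD 9,009,795.70

Net profit: CAD 89,795.70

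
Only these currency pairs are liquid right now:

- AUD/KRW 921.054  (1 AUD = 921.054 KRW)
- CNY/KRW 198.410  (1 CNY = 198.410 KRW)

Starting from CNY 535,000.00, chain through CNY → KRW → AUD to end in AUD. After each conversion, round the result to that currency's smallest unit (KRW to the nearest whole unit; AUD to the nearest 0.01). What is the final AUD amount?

CNY 535,000.00 × 198.410 = KRW 106,149,350
KRW 106,149,350 ÷ 921.054 = AUD 115,247.69

AUD 115,247.69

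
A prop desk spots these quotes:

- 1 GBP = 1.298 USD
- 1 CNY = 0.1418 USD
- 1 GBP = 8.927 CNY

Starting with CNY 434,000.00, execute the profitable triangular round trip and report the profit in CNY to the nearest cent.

Profit: CNY 11,023.20

Profitable loop is CNY → GBP → USD → CNY:
CNY 434,000.00 ÷ 8.927 = GBP 48,616.56
GBP 48,616.56 × 1.298 = USD 63,104.29
USD 63,104.29 ÷ 0.1418 = CNY 445,023.20
Profit = CNY 445,023.20 − CNY 434,000.00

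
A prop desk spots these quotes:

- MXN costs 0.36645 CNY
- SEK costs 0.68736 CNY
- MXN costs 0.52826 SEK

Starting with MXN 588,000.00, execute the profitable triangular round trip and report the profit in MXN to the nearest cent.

Profit: MXN 5,417.12

Profitable loop is MXN → CNY → SEK → MXN:
MXN 588,000.00 × 0.36645 = CNY 215,472.60
CNY 215,472.60 ÷ 0.68736 = SEK 313,478.53
SEK 313,478.53 ÷ 0.52826 = MXN 593,417.12
Profit = MXN 593,417.12 − MXN 588,000.00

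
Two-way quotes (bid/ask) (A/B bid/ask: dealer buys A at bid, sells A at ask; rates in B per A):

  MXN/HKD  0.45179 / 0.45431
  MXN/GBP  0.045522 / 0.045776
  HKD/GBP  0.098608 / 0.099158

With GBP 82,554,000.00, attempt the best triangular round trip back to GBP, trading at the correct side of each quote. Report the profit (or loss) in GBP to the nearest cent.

Best loop GBP → HKD → MXN → GBP:
GBP 82,554,000.00 ÷ 0.099158 (buy HKD at ask) = HKD 832,550,071.60
HKD 832,550,071.60 ÷ 0.45431 (buy MXN at ask) = MXN 1,832,559,423.31
MXN 1,832,559,423.31 × 0.045522 (sell MXN at bid) = GBP 83,421,770.07

Net profit: GBP 867,770.07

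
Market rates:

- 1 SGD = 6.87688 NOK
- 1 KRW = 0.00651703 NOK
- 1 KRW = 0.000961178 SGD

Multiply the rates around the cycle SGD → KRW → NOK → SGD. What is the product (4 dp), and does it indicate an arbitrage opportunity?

Around SGD → KRW → NOK → SGD: 1 ÷ 0.000961178 × 0.00651703 ÷ 6.87688 = 0.985949
Product < 1; profitable direction is SGD → NOK → KRW → SGD.

0.9859 (arbitrage exists)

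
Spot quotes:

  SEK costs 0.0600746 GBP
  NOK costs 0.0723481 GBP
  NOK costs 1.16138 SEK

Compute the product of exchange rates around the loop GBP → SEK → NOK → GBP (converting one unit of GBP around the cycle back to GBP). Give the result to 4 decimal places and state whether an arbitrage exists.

Around GBP → SEK → NOK → GBP: 1 ÷ 0.0600746 ÷ 1.16138 × 0.0723481 = 1.036960
Product > 1; profitable direction is GBP → SEK → NOK → GBP.

1.0370 (arbitrage exists)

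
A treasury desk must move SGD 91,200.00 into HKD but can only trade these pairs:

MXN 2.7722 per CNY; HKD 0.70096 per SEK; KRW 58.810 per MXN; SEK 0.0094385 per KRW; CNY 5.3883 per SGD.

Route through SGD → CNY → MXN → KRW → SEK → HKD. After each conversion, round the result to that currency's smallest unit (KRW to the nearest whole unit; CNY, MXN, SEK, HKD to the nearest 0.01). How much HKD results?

HKD 530,052.11

SGD 91,200.00 × 5.3883 = CNY 491,412.96
CNY 491,412.96 × 2.7722 = MXN 1,362,295.01
MXN 1,362,295.01 × 58.810 = KRW 80,116,570
KRW 80,116,570 × 0.0094385 = SEK 756,180.25
SEK 756,180.25 × 0.70096 = HKD 530,052.11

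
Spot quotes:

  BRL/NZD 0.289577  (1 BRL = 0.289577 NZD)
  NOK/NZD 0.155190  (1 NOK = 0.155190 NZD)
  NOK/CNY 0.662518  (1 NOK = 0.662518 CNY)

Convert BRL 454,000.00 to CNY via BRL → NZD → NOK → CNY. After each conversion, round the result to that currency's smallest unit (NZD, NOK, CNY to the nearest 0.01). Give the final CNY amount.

CNY 561,246.80

BRL 454,000.00 × 0.289577 = NZD 131,467.96
NZD 131,467.96 ÷ 0.155190 = NOK 847,141.96
NOK 847,141.96 × 0.662518 = CNY 561,246.80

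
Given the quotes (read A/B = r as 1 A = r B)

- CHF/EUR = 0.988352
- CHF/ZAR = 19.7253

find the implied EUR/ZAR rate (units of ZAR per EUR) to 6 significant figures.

1 EUR ÷ 0.988352 = 1.01179 CHF
1.01179 CHF × 19.7253 = 19.9578 ZAR

EUR/ZAR = 19.9578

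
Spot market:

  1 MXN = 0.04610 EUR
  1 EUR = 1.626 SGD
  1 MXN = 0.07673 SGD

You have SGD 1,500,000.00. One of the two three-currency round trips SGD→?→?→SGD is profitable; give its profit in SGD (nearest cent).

Profitable loop is SGD → EUR → MXN → SGD:
SGD 1,500,000.00 ÷ 1.626 = EUR 922,509.23
EUR 922,509.23 ÷ 0.04610 = MXN 20,011,046.10
MXN 20,011,046.10 × 0.07673 = SGD 1,535,447.57
Profit = SGD 1,535,447.57 − SGD 1,500,000.00

Profit: SGD 35,447.57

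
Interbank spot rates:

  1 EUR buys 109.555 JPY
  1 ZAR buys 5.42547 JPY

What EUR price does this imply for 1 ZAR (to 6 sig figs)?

ZAR/EUR = 0.0495228

1 ZAR × 5.42547 = 5.42547 JPY
5.42547 JPY ÷ 109.555 = 0.0495228 EUR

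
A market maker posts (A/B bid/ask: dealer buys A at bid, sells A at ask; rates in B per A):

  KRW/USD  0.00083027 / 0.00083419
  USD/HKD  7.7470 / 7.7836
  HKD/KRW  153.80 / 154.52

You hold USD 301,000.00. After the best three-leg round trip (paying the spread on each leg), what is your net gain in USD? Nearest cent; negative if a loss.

Best loop USD → KRW → HKD → USD:
USD 301,000.00 ÷ 0.00083419 (buy KRW at ask) = KRW 360,829,068
KRW 360,829,068 ÷ 154.52 (buy HKD at ask) = HKD 2,335,160.94
HKD 2,335,160.94 ÷ 7.7836 (buy USD at ask) = USD 300,010.40

Net result: USD -989.60 (no profitable arbitrage after spreads)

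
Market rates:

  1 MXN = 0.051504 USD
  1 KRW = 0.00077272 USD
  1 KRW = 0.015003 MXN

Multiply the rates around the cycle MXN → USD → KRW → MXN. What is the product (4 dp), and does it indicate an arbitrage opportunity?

Around MXN → USD → KRW → MXN: 1 × 0.051504 ÷ 0.00077272 × 0.015003 = 0.999993
Product ≈ 1 (deviation 0.001%, within rounding noise).

1.0000 (no arbitrage)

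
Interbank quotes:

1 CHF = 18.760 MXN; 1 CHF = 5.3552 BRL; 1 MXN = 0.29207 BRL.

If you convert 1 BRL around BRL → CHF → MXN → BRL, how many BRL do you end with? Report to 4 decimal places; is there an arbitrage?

1.0232 (arbitrage exists)

Around BRL → CHF → MXN → BRL: 1 ÷ 5.3552 × 18.760 × 0.29207 = 1.023161
Product > 1; profitable direction is BRL → CHF → MXN → BRL.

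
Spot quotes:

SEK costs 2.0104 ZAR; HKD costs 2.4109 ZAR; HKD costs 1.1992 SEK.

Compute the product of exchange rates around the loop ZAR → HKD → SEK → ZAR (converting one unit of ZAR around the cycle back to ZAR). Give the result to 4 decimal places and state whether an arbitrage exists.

Around ZAR → HKD → SEK → ZAR: 1 ÷ 2.4109 × 1.1992 × 2.0104 = 0.999988
Product ≈ 1 (deviation 0.001%, within rounding noise).

1.0000 (no arbitrage)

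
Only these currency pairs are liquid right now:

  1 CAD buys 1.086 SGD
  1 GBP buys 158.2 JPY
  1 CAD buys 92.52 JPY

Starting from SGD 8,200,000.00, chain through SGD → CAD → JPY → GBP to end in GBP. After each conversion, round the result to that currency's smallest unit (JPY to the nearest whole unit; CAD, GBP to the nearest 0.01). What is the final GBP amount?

GBP 4,415,838.41

SGD 8,200,000.00 ÷ 1.086 = CAD 7,550,644.57
CAD 7,550,644.57 × 92.52 = JPY 698,585,636
JPY 698,585,636 ÷ 158.2 = GBP 4,415,838.41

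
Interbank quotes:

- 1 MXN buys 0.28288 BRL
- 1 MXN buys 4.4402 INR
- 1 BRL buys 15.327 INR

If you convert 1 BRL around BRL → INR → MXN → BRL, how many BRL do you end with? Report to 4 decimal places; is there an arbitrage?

0.9765 (arbitrage exists)

Around BRL → INR → MXN → BRL: 1 × 15.327 ÷ 4.4402 × 0.28288 = 0.976465
Product < 1; profitable direction is BRL → MXN → INR → BRL.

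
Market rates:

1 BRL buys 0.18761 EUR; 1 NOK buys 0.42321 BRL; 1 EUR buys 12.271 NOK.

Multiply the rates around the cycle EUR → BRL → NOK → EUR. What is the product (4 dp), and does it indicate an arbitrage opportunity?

Around EUR → BRL → NOK → EUR: 1 ÷ 0.18761 ÷ 0.42321 ÷ 12.271 = 1.026380
Product > 1; profitable direction is EUR → BRL → NOK → EUR.

1.0264 (arbitrage exists)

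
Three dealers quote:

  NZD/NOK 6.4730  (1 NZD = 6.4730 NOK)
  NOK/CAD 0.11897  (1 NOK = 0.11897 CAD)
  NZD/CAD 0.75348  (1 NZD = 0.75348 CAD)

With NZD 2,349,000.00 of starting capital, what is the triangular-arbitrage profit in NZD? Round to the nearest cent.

Profitable loop is NZD → NOK → CAD → NZD:
NZD 2,349,000.00 × 6.4730 = NOK 15,205,077.00
NOK 15,205,077.00 × 0.11897 = CAD 1,808,948.01
CAD 1,808,948.01 ÷ 0.75348 = NZD 2,400,791.01
Profit = NZD 2,400,791.01 − NZD 2,349,000.00

Profit: NZD 51,791.01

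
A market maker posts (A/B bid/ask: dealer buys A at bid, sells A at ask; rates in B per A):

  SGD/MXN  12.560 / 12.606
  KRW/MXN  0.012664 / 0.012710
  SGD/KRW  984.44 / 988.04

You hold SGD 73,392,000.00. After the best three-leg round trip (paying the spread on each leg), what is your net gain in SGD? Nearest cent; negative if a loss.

Net profit: SGD 11,756.29

Best loop SGD → MXN → KRW → SGD:
SGD 73,392,000.00 × 12.560 (sell SGD at bid) = MXN 921,803,520.00
MXN 921,803,520.00 ÷ 0.012710 (buy KRW at ask) = KRW 72,525,847,364
KRW 72,525,847,364 ÷ 988.04 (buy SGD at ask) = SGD 73,403,756.29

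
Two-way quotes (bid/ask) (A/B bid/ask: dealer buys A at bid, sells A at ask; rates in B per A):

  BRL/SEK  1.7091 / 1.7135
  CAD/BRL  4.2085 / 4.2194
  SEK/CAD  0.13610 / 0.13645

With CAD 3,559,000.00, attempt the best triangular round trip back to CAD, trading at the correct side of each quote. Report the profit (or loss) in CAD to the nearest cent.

Best loop CAD → SEK → BRL → CAD:
CAD 3,559,000.00 ÷ 0.13645 (buy SEK at ask) = SEK 26,082,814.22
SEK 26,082,814.22 ÷ 1.7135 (buy BRL at ask) = BRL 15,221,951.69
BRL 15,221,951.69 ÷ 4.2194 (buy CAD at ask) = CAD 3,607,610.49

Net profit: CAD 48,610.49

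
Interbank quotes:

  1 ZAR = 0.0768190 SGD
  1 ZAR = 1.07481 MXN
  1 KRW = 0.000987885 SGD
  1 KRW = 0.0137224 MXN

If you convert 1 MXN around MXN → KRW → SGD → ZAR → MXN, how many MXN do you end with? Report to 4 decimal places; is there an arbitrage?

1.0073 (arbitrage exists)

Around MXN → KRW → SGD → ZAR → MXN: 1 ÷ 0.0137224 × 0.000987885 ÷ 0.0768190 × 1.07481 = 1.007255
Product > 1; profitable direction is MXN → KRW → SGD → ZAR → MXN.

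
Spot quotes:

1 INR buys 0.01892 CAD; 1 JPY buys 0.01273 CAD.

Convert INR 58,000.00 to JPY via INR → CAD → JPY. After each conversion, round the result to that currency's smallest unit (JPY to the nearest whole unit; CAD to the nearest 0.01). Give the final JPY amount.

INR 58,000.00 × 0.01892 = CAD 1,097.36
CAD 1,097.36 ÷ 0.01273 = JPY 86,203

JPY 86,203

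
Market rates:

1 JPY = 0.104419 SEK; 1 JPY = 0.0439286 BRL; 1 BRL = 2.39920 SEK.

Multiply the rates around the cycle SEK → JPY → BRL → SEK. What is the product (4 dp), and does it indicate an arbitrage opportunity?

1.0093 (arbitrage exists)

Around SEK → JPY → BRL → SEK: 1 ÷ 0.104419 × 0.0439286 × 2.39920 = 1.009333
Product > 1; profitable direction is SEK → JPY → BRL → SEK.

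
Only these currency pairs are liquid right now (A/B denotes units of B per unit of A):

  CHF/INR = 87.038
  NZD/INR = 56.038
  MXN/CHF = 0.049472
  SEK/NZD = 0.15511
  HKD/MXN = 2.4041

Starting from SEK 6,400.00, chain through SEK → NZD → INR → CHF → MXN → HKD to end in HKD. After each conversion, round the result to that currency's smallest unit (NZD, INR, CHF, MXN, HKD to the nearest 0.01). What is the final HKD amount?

HKD 5,373.74

SEK 6,400.00 × 0.15511 = NZD 992.70
NZD 992.70 × 56.038 = INR 55,628.92
INR 55,628.92 ÷ 87.038 = CHF 639.13
CHF 639.13 ÷ 0.049472 = MXN 12,919.02
MXN 12,919.02 ÷ 2.4041 = HKD 5,373.74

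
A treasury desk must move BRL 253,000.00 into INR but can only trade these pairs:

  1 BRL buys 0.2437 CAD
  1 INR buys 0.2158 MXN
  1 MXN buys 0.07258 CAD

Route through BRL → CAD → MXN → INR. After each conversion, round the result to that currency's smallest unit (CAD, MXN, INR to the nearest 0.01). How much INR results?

INR 3,936,476.37

BRL 253,000.00 × 0.2437 = CAD 61,656.10
CAD 61,656.10 ÷ 0.07258 = MXN 849,491.60
MXN 849,491.60 ÷ 0.2158 = INR 3,936,476.37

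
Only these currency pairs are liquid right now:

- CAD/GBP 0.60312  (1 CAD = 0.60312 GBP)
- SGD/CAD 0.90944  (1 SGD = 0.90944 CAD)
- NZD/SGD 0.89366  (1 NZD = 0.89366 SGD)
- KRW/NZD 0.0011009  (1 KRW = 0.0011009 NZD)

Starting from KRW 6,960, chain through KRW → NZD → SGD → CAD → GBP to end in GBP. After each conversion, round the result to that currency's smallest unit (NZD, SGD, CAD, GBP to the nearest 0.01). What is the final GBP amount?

KRW 6,960 × 0.0011009 = NZD 7.66
NZD 7.66 × 0.89366 = SGD 6.85
SGD 6.85 × 0.90944 = CAD 6.23
CAD 6.23 × 0.60312 = GBP 3.76

GBP 3.76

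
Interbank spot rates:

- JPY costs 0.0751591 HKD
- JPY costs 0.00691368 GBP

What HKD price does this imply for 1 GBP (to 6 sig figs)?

1 GBP ÷ 0.00691368 = 144.641 JPY
144.641 JPY × 0.0751591 = 10.8711 HKD

GBP/HKD = 10.8711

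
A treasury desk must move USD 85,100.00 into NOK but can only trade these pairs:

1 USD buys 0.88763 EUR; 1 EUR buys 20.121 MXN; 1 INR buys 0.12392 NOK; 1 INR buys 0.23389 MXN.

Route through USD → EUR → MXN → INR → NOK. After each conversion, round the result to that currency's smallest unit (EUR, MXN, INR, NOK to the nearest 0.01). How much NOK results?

NOK 805,268.71

USD 85,100.00 × 0.88763 = EUR 75,537.31
EUR 75,537.31 × 20.121 = MXN 1,519,886.21
MXN 1,519,886.21 ÷ 0.23389 = INR 6,498,294.97
INR 6,498,294.97 × 0.12392 = NOK 805,268.71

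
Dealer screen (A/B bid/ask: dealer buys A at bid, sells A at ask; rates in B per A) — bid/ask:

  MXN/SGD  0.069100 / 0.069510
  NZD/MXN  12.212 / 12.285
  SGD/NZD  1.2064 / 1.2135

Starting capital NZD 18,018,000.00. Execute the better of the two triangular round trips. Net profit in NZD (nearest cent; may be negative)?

Net profit: NZD 324,678.50

Best loop NZD → MXN → SGD → NZD:
NZD 18,018,000.00 × 12.212 (sell NZD at bid) = MXN 220,035,816.00
MXN 220,035,816.00 × 0.069100 (sell MXN at bid) = SGD 15,204,474.89
SGD 15,204,474.89 × 1.2064 (sell SGD at bid) = NZD 18,342,678.50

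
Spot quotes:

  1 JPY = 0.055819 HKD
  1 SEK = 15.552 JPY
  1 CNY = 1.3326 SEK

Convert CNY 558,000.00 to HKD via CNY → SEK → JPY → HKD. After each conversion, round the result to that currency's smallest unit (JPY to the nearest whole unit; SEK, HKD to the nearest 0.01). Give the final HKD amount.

HKD 645,509.00

CNY 558,000.00 × 1.3326 = SEK 743,590.80
SEK 743,590.80 × 15.552 = JPY 11,564,324
JPY 11,564,324 × 0.055819 = HKD 645,509.00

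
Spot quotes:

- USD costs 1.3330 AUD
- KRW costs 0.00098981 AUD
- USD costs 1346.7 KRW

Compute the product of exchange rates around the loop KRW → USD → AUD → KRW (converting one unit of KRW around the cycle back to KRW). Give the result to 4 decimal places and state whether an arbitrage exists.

1.0000 (no arbitrage)

Around KRW → USD → AUD → KRW: 1 ÷ 1346.7 × 1.3330 ÷ 0.00098981 = 1.000017
Product ≈ 1 (deviation 0.002%, within rounding noise).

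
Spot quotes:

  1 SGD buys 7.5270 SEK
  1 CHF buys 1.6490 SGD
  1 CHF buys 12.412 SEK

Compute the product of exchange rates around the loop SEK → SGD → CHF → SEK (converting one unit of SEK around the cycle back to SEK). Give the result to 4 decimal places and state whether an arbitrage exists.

Around SEK → SGD → CHF → SEK: 1 ÷ 7.5270 ÷ 1.6490 × 12.412 = 0.999998
Product ≈ 1 (deviation 0.000%, within rounding noise).

1.0000 (no arbitrage)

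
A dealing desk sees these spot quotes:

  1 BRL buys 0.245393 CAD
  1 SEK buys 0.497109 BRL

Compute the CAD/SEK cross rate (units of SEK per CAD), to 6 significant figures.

CAD/SEK = 8.19759

1 CAD ÷ 0.245393 = 4.0751 BRL
4.0751 BRL ÷ 0.497109 = 8.19759 SEK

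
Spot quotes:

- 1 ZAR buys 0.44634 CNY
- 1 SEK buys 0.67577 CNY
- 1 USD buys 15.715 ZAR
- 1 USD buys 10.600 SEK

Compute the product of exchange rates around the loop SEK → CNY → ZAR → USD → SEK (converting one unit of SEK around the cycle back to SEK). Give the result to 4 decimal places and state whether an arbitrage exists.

Around SEK → CNY → ZAR → USD → SEK: 1 × 0.67577 ÷ 0.44634 ÷ 15.715 × 10.600 = 1.021232
Product > 1; profitable direction is SEK → CNY → ZAR → USD → SEK.

1.0212 (arbitrage exists)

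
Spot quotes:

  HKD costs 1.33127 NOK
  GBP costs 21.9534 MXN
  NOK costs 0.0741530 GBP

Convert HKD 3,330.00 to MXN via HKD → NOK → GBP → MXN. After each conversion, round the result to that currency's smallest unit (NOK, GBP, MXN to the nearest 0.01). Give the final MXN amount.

HKD 3,330.00 × 1.33127 = NOK 4,433.13
NOK 4,433.13 × 0.0741530 = GBP 328.73
GBP 328.73 × 21.9534 = MXN 7,216.74

MXN 7,216.74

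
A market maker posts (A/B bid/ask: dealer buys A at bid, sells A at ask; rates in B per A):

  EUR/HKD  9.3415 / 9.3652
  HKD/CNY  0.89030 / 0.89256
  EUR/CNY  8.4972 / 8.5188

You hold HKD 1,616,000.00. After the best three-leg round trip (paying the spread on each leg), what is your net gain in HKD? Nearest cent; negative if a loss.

Best loop HKD → EUR → CNY → HKD:
HKD 1,616,000.00 ÷ 9.3652 (buy EUR at ask) = EUR 172,553.71
EUR 172,553.71 × 8.4972 (sell EUR at bid) = CNY 1,466,223.38
CNY 1,466,223.38 ÷ 0.89256 (buy HKD at ask) = HKD 1,642,716.88

Net profit: HKD 26,716.88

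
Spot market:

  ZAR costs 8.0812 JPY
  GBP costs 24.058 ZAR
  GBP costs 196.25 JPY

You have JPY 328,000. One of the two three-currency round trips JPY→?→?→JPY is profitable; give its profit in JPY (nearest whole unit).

Profit: JPY 3,092

Profitable loop is JPY → ZAR → GBP → JPY:
JPY 328,000 ÷ 8.0812 = ZAR 40,588.03
ZAR 40,588.03 ÷ 24.058 = GBP 1,687.09
GBP 1,687.09 × 196.25 = JPY 331,092
Profit = JPY 331,092 − JPY 328,000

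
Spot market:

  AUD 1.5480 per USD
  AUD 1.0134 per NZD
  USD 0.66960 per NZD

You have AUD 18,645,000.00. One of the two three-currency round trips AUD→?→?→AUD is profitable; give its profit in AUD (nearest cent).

Profit: AUD 425,755.10

Profitable loop is AUD → NZD → USD → AUD:
AUD 18,645,000.00 ÷ 1.0134 = NZD 18,398,460.63
NZD 18,398,460.63 × 0.66960 = USD 12,319,609.24
USD 12,319,609.24 × 1.5480 = AUD 19,070,755.10
Profit = AUD 19,070,755.10 − AUD 18,645,000.00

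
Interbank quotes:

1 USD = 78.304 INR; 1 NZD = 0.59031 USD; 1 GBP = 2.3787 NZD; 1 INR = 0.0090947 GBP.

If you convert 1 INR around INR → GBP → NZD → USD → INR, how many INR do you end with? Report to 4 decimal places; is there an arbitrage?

1.0000 (no arbitrage)

Around INR → GBP → NZD → USD → INR: 1 × 0.0090947 × 2.3787 × 0.59031 × 78.304 = 0.999982
Product ≈ 1 (deviation 0.002%, within rounding noise).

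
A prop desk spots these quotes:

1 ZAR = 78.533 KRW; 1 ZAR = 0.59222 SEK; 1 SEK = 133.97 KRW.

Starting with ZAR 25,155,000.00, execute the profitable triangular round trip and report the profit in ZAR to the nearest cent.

Profitable loop is ZAR → SEK → KRW → ZAR:
ZAR 25,155,000.00 × 0.59222 = SEK 14,897,294.10
SEK 14,897,294.10 × 133.97 = KRW 1,995,790,491
KRW 1,995,790,491 ÷ 78.533 = ZAR 25,413,399.34
Profit = ZAR 25,413,399.34 − ZAR 25,155,000.00

Profit: ZAR 258,399.34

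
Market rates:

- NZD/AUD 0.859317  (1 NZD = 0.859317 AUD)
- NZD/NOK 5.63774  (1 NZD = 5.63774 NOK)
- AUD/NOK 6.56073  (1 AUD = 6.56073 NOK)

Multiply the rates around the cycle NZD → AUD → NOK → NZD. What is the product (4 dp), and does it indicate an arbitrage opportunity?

Around NZD → AUD → NOK → NZD: 1 × 0.859317 × 6.56073 ÷ 5.63774 = 1.000001
Product ≈ 1 (deviation 0.000%, within rounding noise).

1.0000 (no arbitrage)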